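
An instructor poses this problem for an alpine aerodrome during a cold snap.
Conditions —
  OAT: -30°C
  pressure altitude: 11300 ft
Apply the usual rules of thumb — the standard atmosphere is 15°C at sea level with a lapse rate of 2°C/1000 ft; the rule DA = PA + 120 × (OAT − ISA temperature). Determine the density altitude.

ISA temperature at 11300 ft = 15 − 2 × (11300/1000) = -7.6°C.
ISA deviation = -30 − (-7.6) = -22.4°C.
Density altitude = 11300 + 120 × (-22.4) = 11300 + (-2688) = 8612 ft.

8612 ft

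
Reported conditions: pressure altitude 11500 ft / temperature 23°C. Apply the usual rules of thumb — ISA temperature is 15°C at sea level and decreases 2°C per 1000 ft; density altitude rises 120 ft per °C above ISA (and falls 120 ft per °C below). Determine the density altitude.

ISA temperature at 11500 ft = 15 − 2 × (11500/1000) = -8°C.
ISA deviation = 23 − (-8) = +31°C.
Density altitude = 11500 + 120 × (31) = 11500 + (+3720) = 15220 ft.

15220 ft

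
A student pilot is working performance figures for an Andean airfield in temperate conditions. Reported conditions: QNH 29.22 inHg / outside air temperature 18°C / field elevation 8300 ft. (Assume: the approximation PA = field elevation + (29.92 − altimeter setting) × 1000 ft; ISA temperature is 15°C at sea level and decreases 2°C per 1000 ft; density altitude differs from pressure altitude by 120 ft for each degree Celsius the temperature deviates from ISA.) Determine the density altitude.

Pressure altitude = 8300 + (29.92 − 29.22) × 1000 = 8300 + (+700) = 9000 ft.
ISA temperature at 9000 ft = 15 − 2 × (9000/1000) = -3°C.
ISA deviation = 18 − (-3) = +21°C.
Density altitude = 9000 + 120 × (21) = 11520 ft.

11520 ft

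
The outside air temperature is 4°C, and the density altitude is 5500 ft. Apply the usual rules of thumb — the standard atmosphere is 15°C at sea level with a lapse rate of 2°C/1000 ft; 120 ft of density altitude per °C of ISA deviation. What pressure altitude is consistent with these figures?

5500 ft

DA = PA + 120 × (OAT − (15 − 2·PA/1000)) = PA + 120·OAT − 1800 + 0.24·PA = 1.24·PA + 120·OAT − 1800.
So 1.24·PA = 5500 − 120 × 4 + 1800 = 6820.
PA = 6820 / 1.24 = 5500 ft.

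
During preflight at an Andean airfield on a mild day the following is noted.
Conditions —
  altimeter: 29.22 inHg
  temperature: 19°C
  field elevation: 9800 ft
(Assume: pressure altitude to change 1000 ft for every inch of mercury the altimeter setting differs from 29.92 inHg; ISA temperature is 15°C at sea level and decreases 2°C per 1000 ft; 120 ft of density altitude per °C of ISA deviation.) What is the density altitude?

13500 ft

Pressure altitude = 9800 + (29.92 − 29.22) × 1000 = 9800 + (+700) = 10500 ft.
ISA temperature at 10500 ft = 15 − 2 × (10500/1000) = -6°C.
ISA deviation = 19 − (-6) = +25°C.
Density altitude = 10500 + 120 × (25) = 13500 ft.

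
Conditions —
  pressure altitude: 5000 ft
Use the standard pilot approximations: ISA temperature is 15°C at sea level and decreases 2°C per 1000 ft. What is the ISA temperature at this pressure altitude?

5°C

ISA temperature = 15 − 2 × (5000/1000) = 15 − 10 = 5°C.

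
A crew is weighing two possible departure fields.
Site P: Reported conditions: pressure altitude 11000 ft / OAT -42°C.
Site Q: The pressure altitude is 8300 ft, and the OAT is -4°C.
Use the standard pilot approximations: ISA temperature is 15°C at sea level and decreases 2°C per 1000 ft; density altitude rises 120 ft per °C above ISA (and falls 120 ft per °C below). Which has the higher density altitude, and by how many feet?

Site Q by 1212 ft

Site P: ISA temp = -7°C, deviation -35°C, DA = 11000 + 120 × (-35) = 6800 ft.
Site Q: ISA temp = -1.6°C, deviation -2.4°C, DA = 8300 + 120 × (-2.4) = 8012 ft.
Site Q is higher by 8012 − 6800 = 1212 ft.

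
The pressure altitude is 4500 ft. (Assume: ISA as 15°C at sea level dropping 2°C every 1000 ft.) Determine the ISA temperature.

ISA temperature = 15 − 2 × (4500/1000) = 15 − 9 = 6°C.

6°C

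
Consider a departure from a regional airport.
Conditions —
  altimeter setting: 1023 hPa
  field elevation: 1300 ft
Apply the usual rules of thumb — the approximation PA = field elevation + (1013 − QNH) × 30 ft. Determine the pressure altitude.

1000 ft

Pressure correction = (1013 − 1023) × 30 = -300 ft.
Pressure altitude = 1300 + (-300) = 1000 ft.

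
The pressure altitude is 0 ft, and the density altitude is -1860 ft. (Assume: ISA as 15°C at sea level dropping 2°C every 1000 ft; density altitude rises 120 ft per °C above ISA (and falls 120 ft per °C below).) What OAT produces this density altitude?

-0.5°C

Density altitude − pressure altitude = -1860 − 0 = -1860 ft.
At 120 ft/°C that is an ISA deviation of -1860/120 = -15.5°C.
ISA temperature at 0 ft = 15 − 2 × (0/1000) = 15°C.
OAT = ISA + deviation = 15 + (-15.5) = -0.5°C.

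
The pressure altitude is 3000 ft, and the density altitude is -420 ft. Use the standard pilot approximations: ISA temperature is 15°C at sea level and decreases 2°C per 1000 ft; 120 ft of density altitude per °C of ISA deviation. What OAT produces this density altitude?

-19.5°C

Density altitude − pressure altitude = -420 − 3000 = -3420 ft.
At 120 ft/°C that is an ISA deviation of -3420/120 = -28.5°C.
ISA temperature at 3000 ft = 15 − 2 × (3000/1000) = 9°C.
OAT = ISA + deviation = 9 + (-28.5) = -19.5°C.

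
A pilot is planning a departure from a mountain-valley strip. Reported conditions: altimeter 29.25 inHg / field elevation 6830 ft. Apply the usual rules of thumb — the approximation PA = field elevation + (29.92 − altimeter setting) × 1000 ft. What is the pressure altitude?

7500 ft

Pressure correction = (29.92 − 29.25) × 1000 = +670 ft.
Pressure altitude = 6830 + (+670) = 7500 ft.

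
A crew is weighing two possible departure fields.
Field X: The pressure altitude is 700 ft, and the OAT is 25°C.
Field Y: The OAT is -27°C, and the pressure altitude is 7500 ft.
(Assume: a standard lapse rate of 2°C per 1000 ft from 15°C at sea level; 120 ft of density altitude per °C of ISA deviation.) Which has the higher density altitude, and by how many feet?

Field Y by 2192 ft

Field X: ISA temp = 13.6°C, deviation +11.4°C, DA = 700 + 120 × 11.4 = 2068 ft.
Field Y: ISA temp = 0°C, deviation -27°C, DA = 7500 + 120 × (-27) = 4260 ft.
Field Y is higher by 4260 − 2068 = 2192 ft.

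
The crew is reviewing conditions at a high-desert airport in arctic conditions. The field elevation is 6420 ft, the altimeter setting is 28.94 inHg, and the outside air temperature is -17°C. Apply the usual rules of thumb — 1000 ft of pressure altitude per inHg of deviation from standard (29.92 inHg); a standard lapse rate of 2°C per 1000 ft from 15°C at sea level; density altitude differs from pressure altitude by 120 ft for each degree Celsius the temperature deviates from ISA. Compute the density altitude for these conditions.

Pressure altitude = 6420 + (29.92 − 28.94) × 1000 = 6420 + (+980) = 7400 ft.
ISA temperature at 7400 ft = 15 − 2 × (7400/1000) = 0.2°C.
ISA deviation = -17 − 0.2 = -17.2°C.
Density altitude = 7400 + 120 × (-17.2) = 5336 ft.

5336 ft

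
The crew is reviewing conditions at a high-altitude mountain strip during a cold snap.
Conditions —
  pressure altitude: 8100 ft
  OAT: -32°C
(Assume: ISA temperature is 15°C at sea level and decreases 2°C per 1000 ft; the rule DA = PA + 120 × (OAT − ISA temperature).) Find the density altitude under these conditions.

4404 ft

ISA temperature at 8100 ft = 15 − 2 × (8100/1000) = -1.2°C.
ISA deviation = -32 − (-1.2) = -30.8°C.
Density altitude = 8100 + 120 × (-30.8) = 8100 + (-3696) = 4404 ft.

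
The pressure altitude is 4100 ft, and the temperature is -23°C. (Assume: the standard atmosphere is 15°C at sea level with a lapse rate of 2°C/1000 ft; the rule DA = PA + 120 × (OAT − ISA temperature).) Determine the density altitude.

ISA temperature at 4100 ft = 15 − 2 × (4100/1000) = 6.8°C.
ISA deviation = -23 − 6.8 = -29.8°C.
Density altitude = 4100 + 120 × (-29.8) = 4100 + (-3576) = 524 ft.

524 ft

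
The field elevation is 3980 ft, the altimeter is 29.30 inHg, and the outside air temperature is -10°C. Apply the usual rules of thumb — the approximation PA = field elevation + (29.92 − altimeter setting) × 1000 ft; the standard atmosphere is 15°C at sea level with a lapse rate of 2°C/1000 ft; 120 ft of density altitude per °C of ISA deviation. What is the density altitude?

2704 ft

Pressure altitude = 3980 + (29.92 − 29.30) × 1000 = 3980 + (+620) = 4600 ft.
ISA temperature at 4600 ft = 15 − 2 × (4600/1000) = 5.8°C.
ISA deviation = -10 − 5.8 = -15.8°C.
Density altitude = 4600 + 120 × (-15.8) = 2704 ft.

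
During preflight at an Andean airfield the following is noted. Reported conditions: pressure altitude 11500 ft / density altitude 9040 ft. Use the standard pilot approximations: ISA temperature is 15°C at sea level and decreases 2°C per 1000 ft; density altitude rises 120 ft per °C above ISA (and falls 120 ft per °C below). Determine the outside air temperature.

-28.5°C

Density altitude − pressure altitude = 9040 − 11500 = -2460 ft.
At 120 ft/°C that is an ISA deviation of -2460/120 = -20.5°C.
ISA temperature at 11500 ft = 15 − 2 × (11500/1000) = -8°C.
OAT = ISA + deviation = -8 + (-20.5) = -28.5°C.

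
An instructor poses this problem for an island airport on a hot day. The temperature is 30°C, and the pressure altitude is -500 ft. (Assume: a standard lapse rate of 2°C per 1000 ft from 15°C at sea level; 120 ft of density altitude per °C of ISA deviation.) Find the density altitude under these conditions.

ISA temperature at -500 ft = 15 − 2 × (-500/1000) = 16°C.
ISA deviation = 30 − 16 = +14°C.
Density altitude = -500 + 120 × (14) = -500 + (+1680) = 1180 ft.

1180 ft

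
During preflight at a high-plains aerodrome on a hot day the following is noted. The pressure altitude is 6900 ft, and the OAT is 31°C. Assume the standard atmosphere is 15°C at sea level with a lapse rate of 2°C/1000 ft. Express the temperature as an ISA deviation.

ISA temperature at 6900 ft = 15 − 2 × (6900/1000) = 1.2°C.
Deviation = OAT − ISA = 31 − 1.2 = +29.8°C.

ISA+29.8°C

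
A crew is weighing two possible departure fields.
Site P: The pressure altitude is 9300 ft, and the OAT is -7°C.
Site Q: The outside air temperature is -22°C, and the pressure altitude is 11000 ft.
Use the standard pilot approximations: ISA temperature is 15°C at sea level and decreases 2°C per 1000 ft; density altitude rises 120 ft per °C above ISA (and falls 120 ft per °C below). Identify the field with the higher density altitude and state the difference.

Site P: ISA temp = -3.6°C, deviation -3.4°C, DA = 9300 + 120 × (-3.4) = 8892 ft.
Site Q: ISA temp = -7°C, deviation -15°C, DA = 11000 + 120 × (-15) = 9200 ft.
Site Q is higher by 9200 − 8892 = 308 ft.

Site Q by 308 ft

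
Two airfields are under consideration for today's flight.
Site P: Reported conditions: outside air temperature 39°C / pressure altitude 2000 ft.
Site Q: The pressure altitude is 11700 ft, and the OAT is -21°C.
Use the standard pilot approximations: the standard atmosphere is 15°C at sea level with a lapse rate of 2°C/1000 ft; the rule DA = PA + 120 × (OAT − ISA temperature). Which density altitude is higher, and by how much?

Site Q by 4828 ft

Site P: ISA temp = 11°C, deviation +28°C, DA = 2000 + 120 × 28 = 5360 ft.
Site Q: ISA temp = -8.4°C, deviation -12.6°C, DA = 11700 + 120 × (-12.6) = 10188 ft.
Site Q is higher by 10188 − 5360 = 4828 ft.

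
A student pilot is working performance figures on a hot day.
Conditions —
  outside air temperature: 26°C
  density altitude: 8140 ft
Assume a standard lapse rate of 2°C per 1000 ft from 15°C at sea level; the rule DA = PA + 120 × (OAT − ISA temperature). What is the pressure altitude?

5500 ft

DA = PA + 120 × (OAT − (15 − 2·PA/1000)) = PA + 120·OAT − 1800 + 0.24·PA = 1.24·PA + 120·OAT − 1800.
So 1.24·PA = 8140 − 120 × 26 + 1800 = 6820.
PA = 6820 / 1.24 = 5500 ft.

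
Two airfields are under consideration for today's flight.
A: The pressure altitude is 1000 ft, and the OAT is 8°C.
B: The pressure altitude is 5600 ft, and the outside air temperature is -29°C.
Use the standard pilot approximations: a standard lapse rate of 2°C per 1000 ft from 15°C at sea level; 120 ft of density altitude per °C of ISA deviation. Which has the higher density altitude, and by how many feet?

B by 1264 ft

A: ISA temp = 13°C, deviation -5°C, DA = 1000 + 120 × (-5) = 400 ft.
B: ISA temp = 3.8°C, deviation -32.8°C, DA = 5600 + 120 × (-32.8) = 1664 ft.
B is higher by 1664 − 400 = 1264 ft.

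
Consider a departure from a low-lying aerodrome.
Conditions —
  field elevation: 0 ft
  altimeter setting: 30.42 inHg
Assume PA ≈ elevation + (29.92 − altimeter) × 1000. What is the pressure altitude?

Pressure correction = (29.92 − 30.42) × 1000 = -500 ft.
Pressure altitude = 0 + (-500) = -500 ft.

-500 ft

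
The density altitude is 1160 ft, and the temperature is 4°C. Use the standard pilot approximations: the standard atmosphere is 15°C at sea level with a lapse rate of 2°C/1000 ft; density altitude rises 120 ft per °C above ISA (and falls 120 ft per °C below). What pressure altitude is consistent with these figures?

DA = PA + 120 × (OAT − (15 − 2·PA/1000)) = PA + 120·OAT − 1800 + 0.24·PA = 1.24·PA + 120·OAT − 1800.
So 1.24·PA = 1160 − 120 × 4 + 1800 = 2480.
PA = 2480 / 1.24 = 2000 ft.

2000 ft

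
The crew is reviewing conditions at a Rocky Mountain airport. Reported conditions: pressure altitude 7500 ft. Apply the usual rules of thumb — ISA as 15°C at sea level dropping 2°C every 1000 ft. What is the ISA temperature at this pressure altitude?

0°C

ISA temperature = 15 − 2 × (7500/1000) = 15 − 15 = 0°C.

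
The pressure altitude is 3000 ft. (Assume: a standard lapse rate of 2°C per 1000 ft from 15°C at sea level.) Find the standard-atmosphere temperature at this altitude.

ISA temperature = 15 − 2 × (3000/1000) = 15 − 6 = 9°C.

9°C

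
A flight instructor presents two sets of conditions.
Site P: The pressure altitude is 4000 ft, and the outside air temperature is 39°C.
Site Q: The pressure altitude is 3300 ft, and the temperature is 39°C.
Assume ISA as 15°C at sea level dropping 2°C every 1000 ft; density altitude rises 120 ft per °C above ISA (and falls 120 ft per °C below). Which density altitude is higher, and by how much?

Site P by 868 ft

Site P: ISA temp = 7°C, deviation +32°C, DA = 4000 + 120 × 32 = 7840 ft.
Site Q: ISA temp = 8.4°C, deviation +30.6°C, DA = 3300 + 120 × 30.6 = 6972 ft.
Site P is higher by 7840 − 6972 = 868 ft.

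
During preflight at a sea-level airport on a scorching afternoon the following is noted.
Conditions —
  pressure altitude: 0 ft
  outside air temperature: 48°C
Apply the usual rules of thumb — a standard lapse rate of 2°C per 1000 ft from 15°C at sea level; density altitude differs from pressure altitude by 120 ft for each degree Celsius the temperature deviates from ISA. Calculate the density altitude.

ISA temperature at 0 ft = 15 − 2 × (0/1000) = 15°C.
ISA deviation = 48 − 15 = +33°C.
Density altitude = 0 + 120 × (33) = 0 + (+3960) = 3960 ft.

3960 ft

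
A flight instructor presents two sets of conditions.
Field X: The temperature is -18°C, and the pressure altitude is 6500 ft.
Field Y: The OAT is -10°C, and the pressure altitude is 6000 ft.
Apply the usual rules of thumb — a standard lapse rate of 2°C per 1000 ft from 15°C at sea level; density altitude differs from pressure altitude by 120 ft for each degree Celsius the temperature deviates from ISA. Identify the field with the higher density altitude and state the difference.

Field Y by 340 ft

Field X: ISA temp = 2°C, deviation -20°C, DA = 6500 + 120 × (-20) = 4100 ft.
Field Y: ISA temp = 3°C, deviation -13°C, DA = 6000 + 120 × (-13) = 4440 ft.
Field Y is higher by 4440 − 4100 = 340 ft.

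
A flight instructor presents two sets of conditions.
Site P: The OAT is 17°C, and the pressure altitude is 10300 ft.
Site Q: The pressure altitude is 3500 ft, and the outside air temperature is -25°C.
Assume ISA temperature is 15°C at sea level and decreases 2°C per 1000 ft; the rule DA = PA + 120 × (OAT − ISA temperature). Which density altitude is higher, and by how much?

Site P: ISA temp = -5.6°C, deviation +22.6°C, DA = 10300 + 120 × 22.6 = 13012 ft.
Site Q: ISA temp = 8°C, deviation -33°C, DA = 3500 + 120 × (-33) = -460 ft.
Site P is higher by 13012 − (-460) = 13472 ft.

Site P by 13472 ft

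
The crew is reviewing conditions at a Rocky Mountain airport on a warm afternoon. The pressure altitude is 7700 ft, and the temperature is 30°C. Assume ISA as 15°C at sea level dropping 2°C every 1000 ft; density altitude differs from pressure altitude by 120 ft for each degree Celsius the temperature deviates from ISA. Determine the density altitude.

ISA temperature at 7700 ft = 15 − 2 × (7700/1000) = -0.4°C.
ISA deviation = 30 − (-0.4) = +30.4°C.
Density altitude = 7700 + 120 × (30.4) = 7700 + (+3648) = 11348 ft.

11348 ft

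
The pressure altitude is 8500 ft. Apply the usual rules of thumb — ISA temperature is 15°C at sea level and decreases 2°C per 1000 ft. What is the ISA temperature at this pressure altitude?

ISA temperature = 15 − 2 × (8500/1000) = 15 − 17 = -2°C.

-2°C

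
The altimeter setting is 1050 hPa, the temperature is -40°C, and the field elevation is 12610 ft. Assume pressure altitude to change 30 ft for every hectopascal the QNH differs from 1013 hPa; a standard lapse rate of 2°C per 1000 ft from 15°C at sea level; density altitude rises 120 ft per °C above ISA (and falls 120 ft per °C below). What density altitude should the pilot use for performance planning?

Pressure altitude = 12610 + (1013 − 1050) × 30 = 12610 + (-1110) = 11500 ft.
ISA temperature at 11500 ft = 15 − 2 × (11500/1000) = -8°C.
ISA deviation = -40 − (-8) = -32°C.
Density altitude = 11500 + 120 × (-32) = 7660 ft.

7660 ft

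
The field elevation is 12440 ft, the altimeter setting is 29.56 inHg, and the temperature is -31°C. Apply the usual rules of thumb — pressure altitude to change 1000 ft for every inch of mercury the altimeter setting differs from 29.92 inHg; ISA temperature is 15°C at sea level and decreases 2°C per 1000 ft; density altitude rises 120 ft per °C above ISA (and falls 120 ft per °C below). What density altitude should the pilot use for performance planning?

10352 ft

Pressure altitude = 12440 + (29.92 − 29.56) × 1000 = 12440 + (+360) = 12800 ft.
ISA temperature at 12800 ft = 15 − 2 × (12800/1000) = -10.6°C.
ISA deviation = -31 − (-10.6) = -20.4°C.
Density altitude = 12800 + 120 × (-20.4) = 10352 ft.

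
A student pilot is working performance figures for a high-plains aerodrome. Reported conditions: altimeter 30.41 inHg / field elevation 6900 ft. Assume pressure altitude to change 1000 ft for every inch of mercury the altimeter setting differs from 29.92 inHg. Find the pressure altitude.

Pressure correction = (29.92 − 30.41) × 1000 = -490 ft.
Pressure altitude = 6900 + (-490) = 6410 ft.

6410 ft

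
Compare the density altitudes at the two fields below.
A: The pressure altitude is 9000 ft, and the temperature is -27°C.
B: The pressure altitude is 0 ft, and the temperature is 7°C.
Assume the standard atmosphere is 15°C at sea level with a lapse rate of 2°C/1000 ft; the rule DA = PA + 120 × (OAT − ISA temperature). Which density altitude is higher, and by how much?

A: ISA temp = -3°C, deviation -24°C, DA = 9000 + 120 × (-24) = 6120 ft.
B: ISA temp = 15°C, deviation -8°C, DA = 0 + 120 × (-8) = -960 ft.
A is higher by 6120 − (-960) = 7080 ft.

A by 7080 ft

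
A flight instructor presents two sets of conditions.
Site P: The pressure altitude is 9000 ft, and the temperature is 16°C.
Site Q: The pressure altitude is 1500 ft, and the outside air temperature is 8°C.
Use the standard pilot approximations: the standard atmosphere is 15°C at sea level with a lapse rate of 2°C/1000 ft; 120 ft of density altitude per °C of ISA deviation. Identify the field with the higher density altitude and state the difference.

Site P by 10260 ft

Site P: ISA temp = -3°C, deviation +19°C, DA = 9000 + 120 × 19 = 11280 ft.
Site Q: ISA temp = 12°C, deviation -4°C, DA = 1500 + 120 × (-4) = 1020 ft.
Site P is higher by 11280 − 1020 = 10260 ft.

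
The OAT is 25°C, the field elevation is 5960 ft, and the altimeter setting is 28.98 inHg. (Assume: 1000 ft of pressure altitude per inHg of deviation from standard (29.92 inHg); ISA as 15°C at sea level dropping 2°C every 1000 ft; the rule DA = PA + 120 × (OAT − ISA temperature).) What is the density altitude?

Pressure altitude = 5960 + (29.92 − 28.98) × 1000 = 5960 + (+940) = 6900 ft.
ISA temperature at 6900 ft = 15 − 2 × (6900/1000) = 1.2°C.
ISA deviation = 25 − 1.2 = +23.8°C.
Density altitude = 6900 + 120 × (23.8) = 9756 ft.

9756 ft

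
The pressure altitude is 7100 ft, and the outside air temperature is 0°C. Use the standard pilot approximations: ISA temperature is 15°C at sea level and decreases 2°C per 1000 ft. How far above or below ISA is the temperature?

ISA-0.8°C

ISA temperature at 7100 ft = 15 − 2 × (7100/1000) = 0.8°C.
Deviation = OAT − ISA = 0 − 0.8 = -0.8°C.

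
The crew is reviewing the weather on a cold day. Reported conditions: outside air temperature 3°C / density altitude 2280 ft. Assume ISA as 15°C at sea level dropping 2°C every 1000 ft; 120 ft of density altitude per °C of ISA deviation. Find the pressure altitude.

3000 ft

DA = PA + 120 × (OAT − (15 − 2·PA/1000)) = PA + 120·OAT − 1800 + 0.24·PA = 1.24·PA + 120·OAT − 1800.
So 1.24·PA = 2280 − 120 × 3 + 1800 = 3720.
PA = 3720 / 1.24 = 3000 ft.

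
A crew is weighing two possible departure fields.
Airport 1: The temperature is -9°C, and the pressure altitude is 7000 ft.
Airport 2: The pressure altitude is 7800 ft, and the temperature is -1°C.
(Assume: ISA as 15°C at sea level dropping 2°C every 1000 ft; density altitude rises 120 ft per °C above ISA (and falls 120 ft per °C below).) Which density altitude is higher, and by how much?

Airport 1: ISA temp = 1°C, deviation -10°C, DA = 7000 + 120 × (-10) = 5800 ft.
Airport 2: ISA temp = -0.6°C, deviation -0.4°C, DA = 7800 + 120 × (-0.4) = 7752 ft.
Airport 2 is higher by 7752 − 5800 = 1952 ft.

Airport 2 by 1952 ft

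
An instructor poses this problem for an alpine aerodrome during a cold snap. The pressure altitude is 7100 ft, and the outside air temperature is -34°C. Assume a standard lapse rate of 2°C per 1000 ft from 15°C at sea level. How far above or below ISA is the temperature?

ISA temperature at 7100 ft = 15 − 2 × (7100/1000) = 0.8°C.
Deviation = OAT − ISA = -34 − 0.8 = -34.8°C.

ISA-34.8°C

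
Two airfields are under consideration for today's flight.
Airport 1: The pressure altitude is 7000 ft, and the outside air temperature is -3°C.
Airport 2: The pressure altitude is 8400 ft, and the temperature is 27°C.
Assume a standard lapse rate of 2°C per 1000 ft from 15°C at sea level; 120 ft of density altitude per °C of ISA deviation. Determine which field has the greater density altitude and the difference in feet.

Airport 1: ISA temp = 1°C, deviation -4°C, DA = 7000 + 120 × (-4) = 6520 ft.
Airport 2: ISA temp = -1.8°C, deviation +28.8°C, DA = 8400 + 120 × 28.8 = 11856 ft.
Airport 2 is higher by 11856 − 6520 = 5336 ft.

Airport 2 by 5336 ft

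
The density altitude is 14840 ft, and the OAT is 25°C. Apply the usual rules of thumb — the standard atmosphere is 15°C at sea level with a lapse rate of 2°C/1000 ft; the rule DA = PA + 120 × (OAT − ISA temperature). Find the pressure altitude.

11000 ft

DA = PA + 120 × (OAT − (15 − 2·PA/1000)) = PA + 120·OAT − 1800 + 0.24·PA = 1.24·PA + 120·OAT − 1800.
So 1.24·PA = 14840 − 120 × 25 + 1800 = 13640.
PA = 13640 / 1.24 = 11000 ft.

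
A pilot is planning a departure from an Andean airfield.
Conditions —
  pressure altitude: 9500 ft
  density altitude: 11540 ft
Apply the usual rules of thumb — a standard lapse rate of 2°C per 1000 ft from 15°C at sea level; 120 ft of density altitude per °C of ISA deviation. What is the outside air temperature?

Density altitude − pressure altitude = 11540 − 9500 = +2040 ft.
At 120 ft/°C that is an ISA deviation of 2040/120 = +17°C.
ISA temperature at 9500 ft = 15 − 2 × (9500/1000) = -4°C.
OAT = ISA + deviation = -4 + (+17) = 13°C.

13°C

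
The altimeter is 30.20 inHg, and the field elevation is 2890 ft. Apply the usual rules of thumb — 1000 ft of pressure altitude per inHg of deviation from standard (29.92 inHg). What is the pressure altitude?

Pressure correction = (29.92 − 30.20) × 1000 = -280 ft.
Pressure altitude = 2890 + (-280) = 2610 ft.

2610 ft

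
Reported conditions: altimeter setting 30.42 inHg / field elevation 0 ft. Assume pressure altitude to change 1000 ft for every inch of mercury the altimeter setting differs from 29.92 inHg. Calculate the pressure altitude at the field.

-500 ft

Pressure correction = (29.92 − 30.42) × 1000 = -500 ft.
Pressure altitude = 0 + (-500) = -500 ft.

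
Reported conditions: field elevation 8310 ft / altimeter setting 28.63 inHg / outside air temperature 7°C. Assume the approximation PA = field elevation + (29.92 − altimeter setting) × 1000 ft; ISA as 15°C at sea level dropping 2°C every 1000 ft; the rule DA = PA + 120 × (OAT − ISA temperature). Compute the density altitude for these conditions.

Pressure altitude = 8310 + (29.92 − 28.63) × 1000 = 8310 + (+1290) = 9600 ft.
ISA temperature at 9600 ft = 15 − 2 × (9600/1000) = -4.2°C.
ISA deviation = 7 − (-4.2) = +11.2°C.
Density altitude = 9600 + 120 × (11.2) = 10944 ft.

10944 ft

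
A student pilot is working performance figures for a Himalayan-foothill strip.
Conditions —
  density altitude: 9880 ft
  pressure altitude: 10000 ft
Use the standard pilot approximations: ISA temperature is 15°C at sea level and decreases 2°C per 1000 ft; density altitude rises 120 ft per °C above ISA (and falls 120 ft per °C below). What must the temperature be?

Density altitude − pressure altitude = 9880 − 10000 = -120 ft.
At 120 ft/°C that is an ISA deviation of -120/120 = -1°C.
ISA temperature at 10000 ft = 15 − 2 × (10000/1000) = -5°C.
OAT = ISA + deviation = -5 + (-1) = -6°C.

-6°C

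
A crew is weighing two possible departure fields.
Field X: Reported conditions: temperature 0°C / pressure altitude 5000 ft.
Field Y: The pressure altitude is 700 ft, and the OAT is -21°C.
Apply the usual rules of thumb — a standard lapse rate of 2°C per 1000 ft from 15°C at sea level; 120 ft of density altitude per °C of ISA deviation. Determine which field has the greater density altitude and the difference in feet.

Field X by 7852 ft

Field X: ISA temp = 5°C, deviation -5°C, DA = 5000 + 120 × (-5) = 4400 ft.
Field Y: ISA temp = 13.6°C, deviation -34.6°C, DA = 700 + 120 × (-34.6) = -3452 ft.
Field X is higher by 4400 − (-3452) = 7852 ft.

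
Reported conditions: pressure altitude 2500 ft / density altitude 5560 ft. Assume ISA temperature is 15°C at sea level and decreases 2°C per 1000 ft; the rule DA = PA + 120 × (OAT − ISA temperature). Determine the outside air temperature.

Density altitude − pressure altitude = 5560 − 2500 = +3060 ft.
At 120 ft/°C that is an ISA deviation of 3060/120 = +25.5°C.
ISA temperature at 2500 ft = 15 − 2 × (2500/1000) = 10°C.
OAT = ISA + deviation = 10 + (+25.5) = 35.5°C.

35.5°C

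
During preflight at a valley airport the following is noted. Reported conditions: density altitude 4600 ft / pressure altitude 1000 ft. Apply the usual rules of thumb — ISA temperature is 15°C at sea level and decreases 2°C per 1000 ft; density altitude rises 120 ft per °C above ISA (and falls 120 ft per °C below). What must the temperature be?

43°C

Density altitude − pressure altitude = 4600 − 1000 = +3600 ft.
At 120 ft/°C that is an ISA deviation of 3600/120 = +30°C.
ISA temperature at 1000 ft = 15 − 2 × (1000/1000) = 13°C.
OAT = ISA + deviation = 13 + (+30) = 43°C.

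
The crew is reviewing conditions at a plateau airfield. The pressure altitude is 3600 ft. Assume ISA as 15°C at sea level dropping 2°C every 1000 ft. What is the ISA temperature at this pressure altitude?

ISA temperature = 15 − 2 × (3600/1000) = 15 − 7.2 = 7.8°C.

7.8°C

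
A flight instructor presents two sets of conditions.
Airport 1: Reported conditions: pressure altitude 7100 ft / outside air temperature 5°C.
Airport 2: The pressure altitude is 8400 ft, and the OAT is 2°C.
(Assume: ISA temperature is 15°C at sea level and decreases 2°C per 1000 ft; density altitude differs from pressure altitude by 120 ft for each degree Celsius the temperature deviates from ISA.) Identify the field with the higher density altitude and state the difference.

Airport 1: ISA temp = 0.8°C, deviation +4.2°C, DA = 7100 + 120 × 4.2 = 7604 ft.
Airport 2: ISA temp = -1.8°C, deviation +3.8°C, DA = 8400 + 120 × 3.8 = 8856 ft.
Airport 2 is higher by 8856 − 7604 = 1252 ft.

Airport 2 by 1252 ft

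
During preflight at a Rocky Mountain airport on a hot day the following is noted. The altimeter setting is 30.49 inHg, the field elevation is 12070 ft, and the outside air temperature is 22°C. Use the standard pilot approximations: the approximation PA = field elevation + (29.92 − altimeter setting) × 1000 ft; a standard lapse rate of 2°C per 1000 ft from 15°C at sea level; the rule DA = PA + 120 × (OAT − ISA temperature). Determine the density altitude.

Pressure altitude = 12070 + (29.92 − 30.49) × 1000 = 12070 + (-570) = 11500 ft.
ISA temperature at 11500 ft = 15 − 2 × (11500/1000) = -8°C.
ISA deviation = 22 − (-8) = +30°C.
Density altitude = 11500 + 120 × (30) = 15100 ft.

15100 ft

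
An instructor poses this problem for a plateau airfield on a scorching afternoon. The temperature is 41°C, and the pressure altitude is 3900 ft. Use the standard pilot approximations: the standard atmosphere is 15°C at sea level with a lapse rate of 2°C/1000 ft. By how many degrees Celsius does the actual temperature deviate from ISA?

ISA+33.8°C

ISA temperature at 3900 ft = 15 − 2 × (3900/1000) = 7.2°C.
Deviation = OAT − ISA = 41 − 7.2 = +33.8°C.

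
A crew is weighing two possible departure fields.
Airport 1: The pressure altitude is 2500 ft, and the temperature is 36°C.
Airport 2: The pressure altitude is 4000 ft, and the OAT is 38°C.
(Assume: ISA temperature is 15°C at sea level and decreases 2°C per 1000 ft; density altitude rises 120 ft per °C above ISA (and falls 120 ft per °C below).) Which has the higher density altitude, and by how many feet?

Airport 1: ISA temp = 10°C, deviation +26°C, DA = 2500 + 120 × 26 = 5620 ft.
Airport 2: ISA temp = 7°C, deviation +31°C, DA = 4000 + 120 × 31 = 7720 ft.
Airport 2 is higher by 7720 − 5620 = 2100 ft.

Airport 2 by 2100 ft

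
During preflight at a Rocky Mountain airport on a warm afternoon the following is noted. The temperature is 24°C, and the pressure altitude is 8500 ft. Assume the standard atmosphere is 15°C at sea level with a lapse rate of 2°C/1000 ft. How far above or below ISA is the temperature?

ISA+26°C

ISA temperature at 8500 ft = 15 − 2 × (8500/1000) = -2°C.
Deviation = OAT − ISA = 24 − (-2) = +26°C.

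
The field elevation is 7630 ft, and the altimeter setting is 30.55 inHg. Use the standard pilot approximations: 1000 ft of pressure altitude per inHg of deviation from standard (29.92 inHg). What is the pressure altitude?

7000 ft

Pressure correction = (29.92 − 30.55) × 1000 = -630 ft.
Pressure altitude = 7630 + (-630) = 7000 ft.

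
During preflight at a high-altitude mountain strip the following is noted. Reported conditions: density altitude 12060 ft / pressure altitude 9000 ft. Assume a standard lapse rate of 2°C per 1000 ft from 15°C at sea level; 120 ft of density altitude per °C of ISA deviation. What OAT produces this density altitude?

22.5°C

Density altitude − pressure altitude = 12060 − 9000 = +3060 ft.
At 120 ft/°C that is an ISA deviation of 3060/120 = +25.5°C.
ISA temperature at 9000 ft = 15 − 2 × (9000/1000) = -3°C.
OAT = ISA + deviation = -3 + (+25.5) = 22.5°C.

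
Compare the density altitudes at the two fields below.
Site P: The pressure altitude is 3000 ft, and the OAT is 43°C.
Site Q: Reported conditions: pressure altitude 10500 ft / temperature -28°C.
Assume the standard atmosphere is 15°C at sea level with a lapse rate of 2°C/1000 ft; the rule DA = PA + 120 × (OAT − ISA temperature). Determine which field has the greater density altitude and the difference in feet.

Site P: ISA temp = 9°C, deviation +34°C, DA = 3000 + 120 × 34 = 7080 ft.
Site Q: ISA temp = -6°C, deviation -22°C, DA = 10500 + 120 × (-22) = 7860 ft.
Site Q is higher by 7860 − 7080 = 780 ft.

Site Q by 780 ft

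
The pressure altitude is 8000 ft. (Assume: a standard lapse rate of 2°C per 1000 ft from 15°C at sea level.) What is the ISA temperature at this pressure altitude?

-1°C

ISA temperature = 15 − 2 × (8000/1000) = 15 − 16 = -1°C.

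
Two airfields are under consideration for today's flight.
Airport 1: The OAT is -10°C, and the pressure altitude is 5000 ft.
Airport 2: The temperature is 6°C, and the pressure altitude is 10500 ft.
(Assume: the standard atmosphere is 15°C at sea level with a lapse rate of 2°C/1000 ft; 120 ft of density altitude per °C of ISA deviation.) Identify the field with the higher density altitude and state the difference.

Airport 2 by 8740 ft

Airport 1: ISA temp = 5°C, deviation -15°C, DA = 5000 + 120 × (-15) = 3200 ft.
Airport 2: ISA temp = -6°C, deviation +12°C, DA = 10500 + 120 × 12 = 11940 ft.
Airport 2 is higher by 11940 − 3200 = 8740 ft.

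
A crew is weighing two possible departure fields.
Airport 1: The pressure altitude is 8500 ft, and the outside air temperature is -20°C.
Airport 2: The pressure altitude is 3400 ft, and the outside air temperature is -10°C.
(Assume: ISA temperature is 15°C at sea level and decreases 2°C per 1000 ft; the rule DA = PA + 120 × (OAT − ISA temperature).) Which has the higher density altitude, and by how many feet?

Airport 1 by 5124 ft

Airport 1: ISA temp = -2°C, deviation -18°C, DA = 8500 + 120 × (-18) = 6340 ft.
Airport 2: ISA temp = 8.2°C, deviation -18.2°C, DA = 3400 + 120 × (-18.2) = 1216 ft.
Airport 1 is higher by 6340 − 1216 = 5124 ft.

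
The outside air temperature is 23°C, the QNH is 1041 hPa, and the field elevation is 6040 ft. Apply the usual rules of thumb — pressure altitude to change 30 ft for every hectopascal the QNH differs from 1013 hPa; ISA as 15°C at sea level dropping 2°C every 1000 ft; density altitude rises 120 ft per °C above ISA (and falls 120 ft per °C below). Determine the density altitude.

Pressure altitude = 6040 + (1013 − 1041) × 30 = 6040 + (-840) = 5200 ft.
ISA temperature at 5200 ft = 15 − 2 × (5200/1000) = 4.6°C.
ISA deviation = 23 − 4.6 = +18.4°C.
Density altitude = 5200 + 120 × (18.4) = 7408 ft.

7408 ft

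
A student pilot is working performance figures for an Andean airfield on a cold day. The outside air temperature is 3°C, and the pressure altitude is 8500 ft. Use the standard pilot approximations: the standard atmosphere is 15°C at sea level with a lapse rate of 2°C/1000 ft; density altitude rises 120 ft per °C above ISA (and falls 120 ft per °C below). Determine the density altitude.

9100 ft

ISA temperature at 8500 ft = 15 − 2 × (8500/1000) = -2°C.
ISA deviation = 3 − (-2) = +5°C.
Density altitude = 8500 + 120 × (5) = 8500 + (+600) = 9100 ft.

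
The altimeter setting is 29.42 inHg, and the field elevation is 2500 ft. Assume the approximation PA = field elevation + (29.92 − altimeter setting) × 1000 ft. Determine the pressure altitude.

3000 ft

Pressure correction = (29.92 − 29.42) × 1000 = +500 ft.
Pressure altitude = 2500 + (+500) = 3000 ft.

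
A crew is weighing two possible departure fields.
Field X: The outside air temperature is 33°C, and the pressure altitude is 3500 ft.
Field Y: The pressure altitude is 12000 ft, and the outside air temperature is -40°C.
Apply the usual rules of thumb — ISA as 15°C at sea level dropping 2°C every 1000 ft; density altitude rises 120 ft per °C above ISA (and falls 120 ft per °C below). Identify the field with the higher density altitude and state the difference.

Field X: ISA temp = 8°C, deviation +25°C, DA = 3500 + 120 × 25 = 6500 ft.
Field Y: ISA temp = -9°C, deviation -31°C, DA = 12000 + 120 × (-31) = 8280 ft.
Field Y is higher by 8280 − 6500 = 1780 ft.

Field Y by 1780 ft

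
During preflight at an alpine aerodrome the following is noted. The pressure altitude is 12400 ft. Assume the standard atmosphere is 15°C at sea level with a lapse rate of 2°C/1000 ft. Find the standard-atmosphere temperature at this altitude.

ISA temperature = 15 − 2 × (12400/1000) = 15 − 24.8 = -9.8°C.

-9.8°C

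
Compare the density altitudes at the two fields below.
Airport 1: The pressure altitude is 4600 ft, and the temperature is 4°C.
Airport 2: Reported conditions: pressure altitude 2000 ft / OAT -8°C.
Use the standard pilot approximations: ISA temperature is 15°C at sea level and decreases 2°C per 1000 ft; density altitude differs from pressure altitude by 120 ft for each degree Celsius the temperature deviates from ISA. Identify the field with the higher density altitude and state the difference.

Airport 1 by 4664 ft

Airport 1: ISA temp = 5.8°C, deviation -1.8°C, DA = 4600 + 120 × (-1.8) = 4384 ft.
Airport 2: ISA temp = 11°C, deviation -19°C, DA = 2000 + 120 × (-19) = -280 ft.
Airport 1 is higher by 4384 − (-280) = 4664 ft.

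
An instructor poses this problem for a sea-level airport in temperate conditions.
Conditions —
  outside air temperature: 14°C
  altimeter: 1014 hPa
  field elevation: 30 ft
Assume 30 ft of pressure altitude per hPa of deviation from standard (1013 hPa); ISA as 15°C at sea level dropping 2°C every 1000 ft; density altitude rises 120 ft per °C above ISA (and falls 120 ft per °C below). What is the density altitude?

Pressure altitude = 30 + (1013 − 1014) × 30 = 30 + (-30) = 0 ft.
ISA temperature at 0 ft = 15 − 2 × (0/1000) = 15°C.
ISA deviation = 14 − 15 = -1°C.
Density altitude = 0 + 120 × (-1) = -120 ft.

-120 ft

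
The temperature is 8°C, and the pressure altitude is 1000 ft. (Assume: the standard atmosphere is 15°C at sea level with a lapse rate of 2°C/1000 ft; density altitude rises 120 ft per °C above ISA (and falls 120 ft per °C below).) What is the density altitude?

400 ft

ISA temperature at 1000 ft = 15 − 2 × (1000/1000) = 13°C.
ISA deviation = 8 − 13 = -5°C.
Density altitude = 1000 + 120 × (-5) = 1000 + (-600) = 400 ft.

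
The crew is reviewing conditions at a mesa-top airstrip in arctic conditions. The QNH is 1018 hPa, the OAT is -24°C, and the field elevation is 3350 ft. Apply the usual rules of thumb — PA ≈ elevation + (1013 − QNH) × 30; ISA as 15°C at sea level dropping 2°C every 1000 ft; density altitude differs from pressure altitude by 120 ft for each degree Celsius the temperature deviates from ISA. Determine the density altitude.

Pressure altitude = 3350 + (1013 − 1018) × 30 = 3350 + (-150) = 3200 ft.
ISA temperature at 3200 ft = 15 − 2 × (3200/1000) = 8.6°C.
ISA deviation = -24 − 8.6 = -32.6°C.
Density altitude = 3200 + 120 × (-32.6) = -712 ft.

-712 ft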